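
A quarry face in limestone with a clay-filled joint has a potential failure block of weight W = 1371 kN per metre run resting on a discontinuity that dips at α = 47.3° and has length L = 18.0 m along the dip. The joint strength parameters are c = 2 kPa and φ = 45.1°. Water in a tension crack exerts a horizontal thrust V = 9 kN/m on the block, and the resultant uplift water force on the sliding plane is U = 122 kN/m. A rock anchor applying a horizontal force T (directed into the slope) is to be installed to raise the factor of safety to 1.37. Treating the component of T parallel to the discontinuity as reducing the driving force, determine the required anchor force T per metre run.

Resolving forces along and normal to the sliding plane, with the horizontal anchor force T adding T·sinα to the effective normal force and T·cosα acting up the plane against the driving force:
FS = [cL + (W cosα − U − V sinα + T sinα) tanφ] / [W sinα + V cosα − T cosα]
Without the anchor: N' = 801.1 kN/m, driving T_d = 1013.7 kN/m, resisting R = 2·18.0 + 801.1·tan45.1° = 839.9 kN/m, FS = 0.83.
Setting FS = 1.37 and solving for T:
1.37·(1013.7 − T cos47.3°) = 839.9 + T sin47.3°·tan45.1°
T·(sin47.3°·tan45.1° + 1.37·cos47.3°) = 1.37·1013.7 − 839.9
T·(0.7349·1.0035 + 1.37·0.6782) = 1388.7 − 839.9 = 548.8
T·1.6666 = 548.8
T = 329.3 kN/m

T = 329 kN/m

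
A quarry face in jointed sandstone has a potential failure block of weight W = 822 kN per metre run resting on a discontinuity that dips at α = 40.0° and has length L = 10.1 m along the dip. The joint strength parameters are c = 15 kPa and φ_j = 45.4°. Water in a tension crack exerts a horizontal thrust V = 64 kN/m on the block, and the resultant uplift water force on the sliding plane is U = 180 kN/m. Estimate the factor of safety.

FS = 0.98

Resolving the block weight along and normal to the plane and applying the Mohr–Coulomb strength on the joint:
N' = W cosα − U − V sinα = 822·cos40.0° − 180 − 64·sin40.0° = 408.6 kN/m
Driving force T = W sinα + V cosα = 822·sin40.0° + 64·cos40.0° = 577.4 kN/m
Resisting force R = c·L + N'·tanφ_j = 15·10.1 + 408.6·tan45.4° = 151.5 + 414.3 = 565.8 kN/m
FS = R / T = 565.8 / 577.4 = 0.980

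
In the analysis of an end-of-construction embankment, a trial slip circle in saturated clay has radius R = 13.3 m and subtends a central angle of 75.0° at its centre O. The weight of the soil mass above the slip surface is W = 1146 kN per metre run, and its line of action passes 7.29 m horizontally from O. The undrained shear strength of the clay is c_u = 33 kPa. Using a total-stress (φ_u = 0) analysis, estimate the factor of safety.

FS = 0.91

Taking moments about the centre O, the resisting moment is provided by the undrained shear strength acting along the arc:
Arc length L_a = R·θ = 13.3·(75.0°·π/180) = 13.3·1.3090 = 17.41 m
M_R = c_u·L_a·R = 33·17.41·13.3 = 7641.1 kN·m/m
M_D = W·d = 1146·7.29 = 8354.3 kN·m/m
FS = M_R / M_D = 7641.1 / 8354.3 = 0.915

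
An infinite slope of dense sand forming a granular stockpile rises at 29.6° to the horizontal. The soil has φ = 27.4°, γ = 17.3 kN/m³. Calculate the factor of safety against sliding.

FS = 0.91

For a dry cohesionless infinite slope the factor of safety is FS = tanφ / tanβ.
FS = tan27.4° / tan29.6° = 0.5184 / 0.5681 = 0.912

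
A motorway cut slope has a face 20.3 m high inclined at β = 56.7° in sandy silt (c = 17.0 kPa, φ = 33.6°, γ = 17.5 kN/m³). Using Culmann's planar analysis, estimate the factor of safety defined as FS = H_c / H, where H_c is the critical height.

FS = 1.66

H_c = (4c/γ) · sinβ cosφ / [1 − cos(β − φ)]
    = (4·17.0/17.5) · sin56.7°·cos33.6° / [1 − cos23.1°]
    = 3.886 · 0.6962 / 0.0802 = 33.74 m
FS = H_c / H = 33.74 / 20.3 = 1.662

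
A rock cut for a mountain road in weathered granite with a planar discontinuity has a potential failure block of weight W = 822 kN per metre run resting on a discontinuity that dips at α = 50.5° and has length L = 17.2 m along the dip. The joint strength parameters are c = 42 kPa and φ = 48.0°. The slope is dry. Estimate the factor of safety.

FS = 2.05

Resolving the block weight along and normal to the plane and applying the Mohr–Coulomb strength on the joint:
N' = W cosα = 822·cos50.5° = 522.9 kN/m
Driving force T = W sinα = 822·sin50.5° = 634.3 kN/m
Resisting force R = c·L + N'·tanφ = 42·17.2 + 522.9·tan48.0° = 722.4 + 580.7 = 1303.1 kN/m
FS = R / T = 1303.1 / 634.3 = 2.054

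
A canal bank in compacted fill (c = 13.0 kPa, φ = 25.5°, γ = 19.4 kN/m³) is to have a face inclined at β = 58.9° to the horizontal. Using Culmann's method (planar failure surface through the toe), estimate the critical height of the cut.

Culmann's analysis gives the critical failure plane at α_cr = (β + φ)/2 = (58.9 + 25.5)/2 = 42.2°, and the critical height
H_c = (4c/γ) · sinβ cosφ / [1 − cos(β − φ)]
    = (4·13.0/19.4) · sin58.9°·cos25.5° / [1 − cos(33.4°)]
    = 2.680 · 0.8563·0.9026 / [1 − 0.8348]
    = 2.680 · 0.7729 / 0.1652
    = 12.54 m

H_c = 12.54 m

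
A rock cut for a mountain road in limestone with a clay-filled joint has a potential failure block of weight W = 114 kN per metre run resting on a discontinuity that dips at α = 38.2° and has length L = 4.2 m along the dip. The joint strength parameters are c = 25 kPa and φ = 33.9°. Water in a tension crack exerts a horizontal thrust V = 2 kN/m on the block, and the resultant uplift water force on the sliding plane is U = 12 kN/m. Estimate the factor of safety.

Resolving the block weight along and normal to the plane and applying the Mohr–Coulomb strength on the joint:
N' = W cosα − U − V sinα = 114·cos38.2° − 12 − 2·sin38.2° = 76.4 kN/m
Driving force T = W sinα + V cosα = 114·sin38.2° + 2·cos38.2° = 72.1 kN/m
Resisting force R = c·L + N'·tanφ = 25·4.2 + 76.4·tan33.9° = 105.0 + 51.3 = 156.3 kN/m
FS = R / T = 156.3 / 72.1 = 2.169

FS = 2.17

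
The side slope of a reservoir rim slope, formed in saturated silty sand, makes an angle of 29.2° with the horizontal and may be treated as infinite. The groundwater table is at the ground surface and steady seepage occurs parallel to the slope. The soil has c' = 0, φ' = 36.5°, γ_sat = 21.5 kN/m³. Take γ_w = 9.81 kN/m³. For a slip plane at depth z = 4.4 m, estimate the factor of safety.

With seepage parallel to the slope and the water table at the surface, the effective normal stress on the slip plane uses the buoyant unit weight γ' = γ_sat − γ_w while the driving shear stress uses γ_sat:
FS = [c' + γ' z cos²β tanφ'] / [γ_sat z sinβ cosβ]
(For c' = 0 this reduces to FS = (γ'/γ_sat)·tanφ'/tanβ.)
γ' = 21.5 − 9.81 = 11.69 kN/m³
Numerator = 0.0 + 11.69·4.4·cos²29.2°·tan36.5° = 0.0 + 11.69·4.4·0.7620·0.7400 = 29.002 kPa
Denominator = 21.5·4.4·sin29.2°·cos29.2° = 21.5·4.4·0.4879·0.8729 = 40.287 kPa
FS = 29.002 / 40.287 = 0.720

FS = 0.72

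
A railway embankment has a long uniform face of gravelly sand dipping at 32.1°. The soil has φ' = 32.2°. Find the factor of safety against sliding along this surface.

FS = 1.00

For a dry cohesionless infinite slope the factor of safety is FS = tanφ' / tanβ.
FS = tan32.2° / tan32.1° = 0.6297 / 0.6273 = 1.004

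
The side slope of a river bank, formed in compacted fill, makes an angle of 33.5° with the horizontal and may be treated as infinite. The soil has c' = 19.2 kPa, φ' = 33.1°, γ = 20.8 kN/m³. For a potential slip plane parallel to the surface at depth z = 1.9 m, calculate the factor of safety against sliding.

FS = 2.04

For an infinite slope with a slip plane parallel to the surface (no pore pressure): FS = [c' + γz cos²β tanφ'] / [γz sinβ cosβ].
γz = 20.8·1.9 = 39.52 kN/m²
Numerator = 19.2 + 39.52·cos²33.5°·tan33.1° = 19.2 + 39.52·0.6954·0.6519 = 37.115 kPa
Denominator = 39.52·sin33.5°·cos33.5° = 39.52·0.5519·0.8339 = 18.189 kPa
FS = 37.115 / 18.189 = 2.040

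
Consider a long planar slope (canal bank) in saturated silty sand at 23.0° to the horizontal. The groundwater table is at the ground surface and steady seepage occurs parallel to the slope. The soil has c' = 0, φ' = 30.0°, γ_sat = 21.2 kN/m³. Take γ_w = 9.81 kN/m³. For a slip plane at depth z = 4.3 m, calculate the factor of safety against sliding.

With seepage parallel to the slope and the water table at the surface, the effective normal stress on the slip plane uses the buoyant unit weight γ' = γ_sat − γ_w while the driving shear stress uses γ_sat:
FS = [c' + γ' z cos²β tanφ'] / [γ_sat z sinβ cosβ]
(For c' = 0 this reduces to FS = (γ'/γ_sat)·tanφ'/tanβ.)
γ' = 21.2 − 9.81 = 11.39 kN/m³
Numerator = 0.0 + 11.39·4.3·cos²23.0°·tan30.0° = 0.0 + 11.39·4.3·0.8473·0.5774 = 23.960 kPa
Denominator = 21.2·4.3·sin23.0°·cos23.0° = 21.2·4.3·0.3907·0.9205 = 32.788 kPa
FS = 23.960 / 32.788 = 0.731

FS = 0.73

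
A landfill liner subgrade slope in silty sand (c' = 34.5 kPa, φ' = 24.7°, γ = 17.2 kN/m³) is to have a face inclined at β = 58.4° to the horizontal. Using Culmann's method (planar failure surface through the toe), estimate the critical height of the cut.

Culmann's analysis gives the critical failure plane at α_cr = (β + φ')/2 = (58.4 + 24.7)/2 = 41.5°, and the critical height
H_c = (4c'/γ) · sinβ cosφ' / [1 − cos(β − φ')]
    = (4·34.5/17.2) · sin58.4°·cos24.7° / [1 − cos(33.7°)]
    = 8.023 · 0.8517·0.9085 / [1 − 0.8320]
    = 8.023 · 0.7738 / 0.1680
    = 36.94 m

H_c = 36.94 m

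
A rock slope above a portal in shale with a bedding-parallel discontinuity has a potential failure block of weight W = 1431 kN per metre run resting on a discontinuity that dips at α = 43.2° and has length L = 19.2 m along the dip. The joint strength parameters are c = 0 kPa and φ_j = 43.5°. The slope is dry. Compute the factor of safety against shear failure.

Resolving the block weight along and normal to the plane and applying the Mohr–Coulomb strength on the joint:
N' = W cosα = 1431·cos43.2° = 1043.2 kN/m
Driving force T = W sinα = 1431·sin43.2° = 979.6 kN/m
Resisting force R = c·L + N'·tanφ_j = 0·19.2 + 1043.2·tan43.5° = 0.0 + 989.9 = 989.9 kN/m
FS = R / T = 989.9 / 979.6 = 1.011

FS = 1.01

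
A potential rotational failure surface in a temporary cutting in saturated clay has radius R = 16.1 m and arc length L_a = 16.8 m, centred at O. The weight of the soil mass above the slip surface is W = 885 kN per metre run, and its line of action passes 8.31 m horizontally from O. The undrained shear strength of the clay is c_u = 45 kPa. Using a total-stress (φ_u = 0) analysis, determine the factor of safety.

FS = 1.66

Taking moments about the centre O, the resisting moment is provided by the undrained shear strength acting along the arc:
M_R = c_u·L_a·R = 45·16.80·16.1 = 12171.6 kN·m/m
M_D = W·d = 885·8.31 = 7354.4 kN·m/m
FS = M_R / M_D = 12171.6 / 7354.4 = 1.655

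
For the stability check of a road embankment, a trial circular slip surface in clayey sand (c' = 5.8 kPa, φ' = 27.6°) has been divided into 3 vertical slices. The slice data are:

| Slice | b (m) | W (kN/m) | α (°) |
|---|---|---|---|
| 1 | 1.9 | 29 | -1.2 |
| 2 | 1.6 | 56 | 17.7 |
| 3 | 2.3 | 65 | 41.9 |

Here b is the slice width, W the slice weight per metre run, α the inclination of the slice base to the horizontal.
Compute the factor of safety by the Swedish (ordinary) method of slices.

Ordinary method of slices: FS = Σ[c'·Δl_i + (W_i cosα_i)·tanφ'] / Σ W_i sinα_i, with Δl_i = b_i / cosα_i.
Slice 1: Δl = 1.9/cos(-1.2°) = 1.900 m; N'_1 = 29·cos(-1.2°) = 29.0; c'Δl = 11.02; W sinα = -0.6
Slice 2: Δl = 1.6/cos17.7° = 1.680 m; N'_2 = 56·cos17.7° = 53.3; c'Δl = 9.74; W sinα = 17.0
Slice 3: Δl = 2.3/cos41.9° = 3.090 m; N'_3 = 65·cos41.9° = 48.4; c'Δl = 17.92; W sinα = 43.4
Σc'Δl = 38.7 kN/m; ΣN' = 130.7 kN/m; ΣW sinα = 59.8 kN/m
Resisting = 38.7 + 130.7·tan27.6° = 38.7 + 68.3 = 107.0 kN/m
FS = 107.0 / 59.8 = 1.789

FS = 1.79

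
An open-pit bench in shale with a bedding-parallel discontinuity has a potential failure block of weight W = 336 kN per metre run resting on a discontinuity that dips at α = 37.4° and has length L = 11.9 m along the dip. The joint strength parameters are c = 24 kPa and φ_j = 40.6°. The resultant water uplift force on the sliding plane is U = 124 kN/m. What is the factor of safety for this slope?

Resolving the block weight along and normal to the plane and applying the Mohr–Coulomb strength on the joint:
N' = W cosα − U = 336·cos37.4° − 124 = 142.9 kN/m
Driving force T = W sinα = 336·sin37.4° = 204.1 kN/m
Resisting force R = c·L + N'·tanφ_j = 24·11.9 + 142.9·tan40.6° = 285.6 + 122.5 = 408.1 kN/m
FS = R / T = 408.1 / 204.1 = 2.000

FS = 2.00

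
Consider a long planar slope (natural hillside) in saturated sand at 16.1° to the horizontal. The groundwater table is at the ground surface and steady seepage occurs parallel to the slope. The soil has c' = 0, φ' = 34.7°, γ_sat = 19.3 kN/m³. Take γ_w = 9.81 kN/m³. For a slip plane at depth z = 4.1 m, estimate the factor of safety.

With seepage parallel to the slope and the water table at the surface, the effective normal stress on the slip plane uses the buoyant unit weight γ' = γ_sat − γ_w while the driving shear stress uses γ_sat:
FS = [c' + γ' z cos²β tanφ'] / [γ_sat z sinβ cosβ]
(For c' = 0 this reduces to FS = (γ'/γ_sat)·tanφ'/tanβ.)
γ' = 19.3 − 9.81 = 9.49 kN/m³
Numerator = 0.0 + 9.49·4.1·cos²16.1°·tan34.7° = 0.0 + 9.49·4.1·0.9231·0.6924 = 24.870 kPa
Denominator = 19.3·4.1·sin16.1°·cos16.1° = 19.3·4.1·0.2773·0.9608 = 21.083 kPa
FS = 24.870 / 21.083 = 1.180

FS = 1.18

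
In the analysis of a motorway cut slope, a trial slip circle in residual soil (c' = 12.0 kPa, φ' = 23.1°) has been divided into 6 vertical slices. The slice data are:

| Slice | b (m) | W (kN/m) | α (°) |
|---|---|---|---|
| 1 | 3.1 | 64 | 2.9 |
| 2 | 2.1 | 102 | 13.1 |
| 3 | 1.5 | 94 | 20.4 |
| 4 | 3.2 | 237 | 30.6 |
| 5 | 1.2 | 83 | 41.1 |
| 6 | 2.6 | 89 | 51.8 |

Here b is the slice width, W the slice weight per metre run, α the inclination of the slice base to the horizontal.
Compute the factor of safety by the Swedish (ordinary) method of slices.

Ordinary method of slices: FS = Σ[c'·Δl_i + (W_i cosα_i)·tanφ'] / Σ W_i sinα_i, with Δl_i = b_i / cosα_i.
Slice 1: Δl = 3.1/cos2.9° = 3.104 m; N'_1 = 64·cos2.9° = 63.9; c'Δl = 37.25; W sinα = 3.2
Slice 2: Δl = 2.1/cos13.1° = 2.156 m; N'_2 = 102·cos13.1° = 99.3; c'Δl = 25.87; W sinα = 23.1
Slice 3: Δl = 1.5/cos20.4° = 1.600 m; N'_3 = 94·cos20.4° = 88.1; c'Δl = 19.20; W sinα = 32.8
Slice 4: Δl = 3.2/cos30.6° = 3.718 m; N'_4 = 237·cos30.6° = 204.0; c'Δl = 44.61; W sinα = 120.6
Slice 5: Δl = 1.2/cos41.1° = 1.592 m; N'_5 = 83·cos41.1° = 62.5; c'Δl = 19.11; W sinα = 54.6
Slice 6: Δl = 2.6/cos51.8° = 4.204 m; N'_6 = 89·cos51.8° = 55.0; c'Δl = 50.45; W sinα = 69.9
Σc'Δl = 196.5 kN/m; ΣN' = 572.9 kN/m; ΣW sinα = 304.3 kN/m
Resisting = 196.5 + 572.9·tan23.1° = 196.5 + 244.4 = 440.9 kN/m
FS = 440.9 / 304.3 = 1.449

FS = 1.45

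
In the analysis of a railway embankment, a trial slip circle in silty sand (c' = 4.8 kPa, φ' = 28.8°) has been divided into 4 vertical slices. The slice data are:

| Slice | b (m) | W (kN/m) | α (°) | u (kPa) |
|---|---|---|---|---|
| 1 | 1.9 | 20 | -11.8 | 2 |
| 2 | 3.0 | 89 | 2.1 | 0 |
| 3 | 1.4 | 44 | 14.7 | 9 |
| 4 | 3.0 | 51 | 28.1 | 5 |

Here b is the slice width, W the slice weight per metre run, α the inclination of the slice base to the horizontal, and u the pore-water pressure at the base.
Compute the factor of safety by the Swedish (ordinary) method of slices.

Ordinary method of slices: FS = Σ[c'·Δl_i + (W_i cosα_i − u_i·Δl_i)·tanφ'] / Σ W_i sinα_i, with Δl_i = b_i / cosα_i.
Slice 1: Δl = 1.9/cos(-11.8°) = 1.941 m; N'_1 = 20·cos(-11.8°) − 2·1.941 = 15.7; c'Δl = 9.32; W sinα = -4.1
Slice 2: Δl = 3.0/cos2.1° = 3.002 m; N'_2 = 89·cos2.1° − 0·3.002 = 88.9; c'Δl = 14.41; W sinα = 3.3
Slice 3: Δl = 1.4/cos14.7° = 1.447 m; N'_3 = 44·cos14.7° − 9·1.447 = 29.5; c'Δl = 6.95; W sinα = 11.2
Slice 4: Δl = 3.0/cos28.1° = 3.401 m; N'_4 = 51·cos28.1° − 5·3.401 = 28.0; c'Δl = 16.32; W sinα = 24.0
Σc'Δl = 47.0 kN/m; ΣN' = 162.2 kN/m; ΣW sinα = 34.4 kN/m
Resisting = 47.0 + 162.2·tan28.8° = 47.0 + 89.1 = 136.1 kN/m
FS = 136.1 / 34.4 = 3.962

FS = 3.96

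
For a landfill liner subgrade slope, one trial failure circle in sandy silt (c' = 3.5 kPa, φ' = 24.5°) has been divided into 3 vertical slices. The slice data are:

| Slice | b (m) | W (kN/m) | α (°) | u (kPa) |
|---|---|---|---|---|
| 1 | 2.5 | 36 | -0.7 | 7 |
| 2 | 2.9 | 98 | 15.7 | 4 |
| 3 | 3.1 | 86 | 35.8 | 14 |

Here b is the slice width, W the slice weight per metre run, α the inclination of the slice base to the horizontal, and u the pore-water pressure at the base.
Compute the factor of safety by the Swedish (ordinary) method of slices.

Ordinary method of slices: FS = Σ[c'·Δl_i + (W_i cosα_i − u_i·Δl_i)·tanφ'] / Σ W_i sinα_i, with Δl_i = b_i / cosα_i.
Slice 1: Δl = 2.5/cos(-0.7°) = 2.500 m; N'_1 = 36·cos(-0.7°) − 7·2.500 = 18.5; c'Δl = 8.75; W sinα = -0.4
Slice 2: Δl = 2.9/cos15.7° = 3.012 m; N'_2 = 98·cos15.7° − 4·3.012 = 82.3; c'Δl = 10.54; W sinα = 26.5
Slice 3: Δl = 3.1/cos35.8° = 3.822 m; N'_3 = 86·cos35.8° − 14·3.822 = 16.2; c'Δl = 13.38; W sinα = 50.3
Σc'Δl = 32.7 kN/m; ΣN' = 117.0 kN/m; ΣW sinα = 76.4 kN/m
Resisting = 32.7 + 117.0·tan24.5° = 32.7 + 53.3 = 86.0 kN/m
FS = 86.0 / 76.4 = 1.126

FS = 1.13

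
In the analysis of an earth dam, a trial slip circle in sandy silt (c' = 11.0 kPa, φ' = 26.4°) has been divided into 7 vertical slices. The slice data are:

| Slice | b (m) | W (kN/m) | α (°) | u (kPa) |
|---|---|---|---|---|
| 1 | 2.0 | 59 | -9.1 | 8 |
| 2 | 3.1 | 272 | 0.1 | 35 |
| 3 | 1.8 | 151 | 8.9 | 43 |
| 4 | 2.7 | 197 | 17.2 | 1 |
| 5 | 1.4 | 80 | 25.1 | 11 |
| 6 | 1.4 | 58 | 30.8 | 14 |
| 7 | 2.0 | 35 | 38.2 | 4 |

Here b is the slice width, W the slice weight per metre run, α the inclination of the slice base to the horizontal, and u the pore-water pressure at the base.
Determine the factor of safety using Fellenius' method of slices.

FS = 2.84

Ordinary method of slices: FS = Σ[c'·Δl_i + (W_i cosα_i − u_i·Δl_i)·tanφ'] / Σ W_i sinα_i, with Δl_i = b_i / cosα_i.
Slice 1: Δl = 2.0/cos(-9.1°) = 2.025 m; N'_1 = 59·cos(-9.1°) − 8·2.025 = 42.1; c'Δl = 22.28; W sinα = -9.3
Slice 2: Δl = 3.1/cos0.1° = 3.100 m; N'_2 = 272·cos0.1° − 35·3.100 = 163.5; c'Δl = 34.10; W sinα = 0.5
Slice 3: Δl = 1.8/cos8.9° = 1.822 m; N'_3 = 151·cos8.9° − 43·1.822 = 70.8; c'Δl = 20.04; W sinα = 23.4
Slice 4: Δl = 2.7/cos17.2° = 2.826 m; N'_4 = 197·cos17.2° − 1·2.826 = 185.4; c'Δl = 31.09; W sinα = 58.3
Slice 5: Δl = 1.4/cos25.1° = 1.546 m; N'_5 = 80·cos25.1° − 11·1.546 = 55.4; c'Δl = 17.01; W sinα = 33.9
Slice 6: Δl = 1.4/cos30.8° = 1.630 m; N'_6 = 58·cos30.8° − 14·1.630 = 27.0; c'Δl = 17.93; W sinα = 29.7
Slice 7: Δl = 2.0/cos38.2° = 2.545 m; N'_7 = 35·cos38.2° − 4·2.545 = 17.3; c'Δl = 27.99; W sinα = 21.6
Σc'Δl = 170.4 kN/m; ΣN' = 561.5 kN/m; ΣW sinα = 158.0 kN/m
Resisting = 170.4 + 561.5·tan26.4° = 170.4 + 278.7 = 449.2 kN/m
FS = 449.2 / 158.0 = 2.842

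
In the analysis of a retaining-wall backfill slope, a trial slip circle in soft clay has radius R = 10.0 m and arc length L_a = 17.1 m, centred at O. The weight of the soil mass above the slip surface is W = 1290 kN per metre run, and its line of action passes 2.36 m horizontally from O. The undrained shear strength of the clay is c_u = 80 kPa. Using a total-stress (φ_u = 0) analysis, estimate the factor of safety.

FS = 4.49

Taking moments about the centre O, the resisting moment is provided by the undrained shear strength acting along the arc:
M_R = c_u·L_a·R = 80·17.10·10.0 = 13680.0 kN·m/m
M_D = W·d = 1290·2.36 = 3044.4 kN·m/m
FS = M_R / M_D = 13680.0 / 3044.4 = 4.493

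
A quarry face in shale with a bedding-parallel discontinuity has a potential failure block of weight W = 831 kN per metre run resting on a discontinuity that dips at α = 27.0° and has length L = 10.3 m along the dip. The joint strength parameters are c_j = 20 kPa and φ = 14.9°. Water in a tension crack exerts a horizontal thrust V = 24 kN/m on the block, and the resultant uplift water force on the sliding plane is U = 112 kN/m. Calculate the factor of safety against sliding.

FS = 0.93

Resolving the block weight along and normal to the plane and applying the Mohr–Coulomb strength on the joint:
N' = W cosα − U − V sinα = 831·cos27.0° − 112 − 24·sin27.0° = 617.5 kN/m
Driving force T = W sinα + V cosα = 831·sin27.0° + 24·cos27.0° = 398.7 kN/m
Resisting force R = c_j·L + N'·tanφ = 20·10.3 + 617.5·tan14.9° = 206.0 + 164.3 = 370.3 kN/m
FS = R / T = 370.3 / 398.7 = 0.929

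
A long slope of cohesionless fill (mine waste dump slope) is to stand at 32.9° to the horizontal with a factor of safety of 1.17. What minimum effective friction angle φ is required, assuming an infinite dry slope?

FS = tanφ/tanβ ⇒ tanφ = FS · tanβ = 1.17 · tan32.9° = 0.7569
φ = arctan(0.7569) = 37.12°

φ = 37.1°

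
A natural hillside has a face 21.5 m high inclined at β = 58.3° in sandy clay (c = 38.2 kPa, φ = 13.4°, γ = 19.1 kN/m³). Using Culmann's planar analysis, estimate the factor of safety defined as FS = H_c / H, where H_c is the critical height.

FS = 1.06

H_c = (4c/γ) · sinβ cosφ / [1 − cos(β − φ)]
    = (4·38.2/19.1) · sin58.3°·cos13.4° / [1 − cos44.9°]
    = 8.000 · 0.8276 / 0.2917 = 22.70 m
FS = H_c / H = 22.70 / 21.5 = 1.056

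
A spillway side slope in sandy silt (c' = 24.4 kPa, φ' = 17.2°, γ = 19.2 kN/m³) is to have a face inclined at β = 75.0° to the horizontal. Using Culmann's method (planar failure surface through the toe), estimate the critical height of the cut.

Culmann's analysis gives the critical failure plane at α_cr = (β + φ')/2 = (75.0 + 17.2)/2 = 46.1°, and the critical height
H_c = (4c'/γ) · sinβ cosφ' / [1 − cos(β − φ')]
    = (4·24.4/19.2) · sin75.0°·cos17.2° / [1 − cos(57.8°)]
    = 5.083 · 0.9659·0.9553 / [1 − 0.5329]
    = 5.083 · 0.9227 / 0.4671
    = 10.04 m

H_c = 10.04 m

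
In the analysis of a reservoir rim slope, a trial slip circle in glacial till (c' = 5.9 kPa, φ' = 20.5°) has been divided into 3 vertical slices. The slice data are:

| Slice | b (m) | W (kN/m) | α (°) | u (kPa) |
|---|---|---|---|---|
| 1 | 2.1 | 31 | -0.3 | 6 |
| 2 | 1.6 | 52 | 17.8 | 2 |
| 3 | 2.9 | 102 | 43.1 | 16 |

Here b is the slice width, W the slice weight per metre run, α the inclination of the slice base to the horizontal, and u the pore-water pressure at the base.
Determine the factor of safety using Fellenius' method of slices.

Ordinary method of slices: FS = Σ[c'·Δl_i + (W_i cosα_i − u_i·Δl_i)·tanφ'] / Σ W_i sinα_i, with Δl_i = b_i / cosα_i.
Slice 1: Δl = 2.1/cos(-0.3°) = 2.100 m; N'_1 = 31·cos(-0.3°) − 6·2.100 = 18.4; c'Δl = 12.39; W sinα = -0.2
Slice 2: Δl = 1.6/cos17.8° = 1.680 m; N'_2 = 52·cos17.8° − 2·1.680 = 46.1; c'Δl = 9.91; W sinα = 15.9
Slice 3: Δl = 2.9/cos43.1° = 3.972 m; N'_3 = 102·cos43.1° − 16·3.972 = 10.9; c'Δl = 23.43; W sinα = 69.7
Σc'Δl = 45.7 kN/m; ΣN' = 75.5 kN/m; ΣW sinα = 85.4 kN/m
Resisting = 45.7 + 75.5·tan20.5° = 45.7 + 28.2 = 74.0 kN/m
FS = 74.0 / 85.4 = 0.866

FS = 0.87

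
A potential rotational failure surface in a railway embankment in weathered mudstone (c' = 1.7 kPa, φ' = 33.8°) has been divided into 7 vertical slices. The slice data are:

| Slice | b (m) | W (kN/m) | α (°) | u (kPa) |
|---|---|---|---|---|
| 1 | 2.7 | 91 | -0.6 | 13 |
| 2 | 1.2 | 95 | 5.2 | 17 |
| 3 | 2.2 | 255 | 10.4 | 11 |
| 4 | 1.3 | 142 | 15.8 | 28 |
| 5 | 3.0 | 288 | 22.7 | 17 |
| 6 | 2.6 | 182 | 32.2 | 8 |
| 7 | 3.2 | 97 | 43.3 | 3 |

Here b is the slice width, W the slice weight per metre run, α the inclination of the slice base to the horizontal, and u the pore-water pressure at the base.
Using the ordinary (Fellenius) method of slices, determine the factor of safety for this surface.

FS = 1.64

Ordinary method of slices: FS = Σ[c'·Δl_i + (W_i cosα_i − u_i·Δl_i)·tanφ'] / Σ W_i sinα_i, with Δl_i = b_i / cosα_i.
Slice 1: Δl = 2.7/cos(-0.6°) = 2.700 m; N'_1 = 91·cos(-0.6°) − 13·2.700 = 55.9; c'Δl = 4.59; W sinα = -1.0
Slice 2: Δl = 1.2/cos5.2° = 1.205 m; N'_2 = 95·cos5.2° − 17·1.205 = 74.1; c'Δl = 2.05; W sinα = 8.6
Slice 3: Δl = 2.2/cos10.4° = 2.237 m; N'_3 = 255·cos10.4° − 11·2.237 = 226.2; c'Δl = 3.80; W sinα = 46.0
Slice 4: Δl = 1.3/cos15.8° = 1.351 m; N'_4 = 142·cos15.8° − 28·1.351 = 98.8; c'Δl = 2.30; W sinα = 38.7
Slice 5: Δl = 3.0/cos22.7° = 3.252 m; N'_5 = 288·cos22.7° − 17·3.252 = 210.4; c'Δl = 5.53; W sinα = 111.1
Slice 6: Δl = 2.6/cos32.2° = 3.073 m; N'_6 = 182·cos32.2° − 8·3.073 = 129.4; c'Δl = 5.22; W sinα = 97.0
Slice 7: Δl = 3.2/cos43.3° = 4.397 m; N'_7 = 97·cos43.3° − 3·4.397 = 57.4; c'Δl = 7.47; W sinα = 66.5
Σc'Δl = 31.0 kN/m; ΣN' = 852.3 kN/m; ΣW sinα = 367.0 kN/m
Resisting = 31.0 + 852.3·tan33.8° = 31.0 + 570.5 = 601.5 kN/m
FS = 601.5 / 367.0 = 1.639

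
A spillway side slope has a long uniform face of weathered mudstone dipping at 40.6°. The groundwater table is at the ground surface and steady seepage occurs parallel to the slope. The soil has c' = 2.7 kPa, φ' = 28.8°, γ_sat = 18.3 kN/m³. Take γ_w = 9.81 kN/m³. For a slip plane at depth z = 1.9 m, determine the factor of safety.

FS = 0.45

With seepage parallel to the slope and the water table at the surface, the effective normal stress on the slip plane uses the buoyant unit weight γ' = γ_sat − γ_w while the driving shear stress uses γ_sat:
FS = [c' + γ' z cos²β tanφ'] / [γ_sat z sinβ cosβ]
γ' = 18.3 − 9.81 = 8.49 kN/m³
Numerator = 2.7 + 8.49·1.9·cos²40.6°·tan28.8° = 2.7 + 8.49·1.9·0.5765·0.5498 = 7.812 kPa
Denominator = 18.3·1.9·sin40.6°·cos40.6° = 18.3·1.9·0.6508·0.7593 = 17.180 kPa
FS = 7.812 / 17.180 = 0.455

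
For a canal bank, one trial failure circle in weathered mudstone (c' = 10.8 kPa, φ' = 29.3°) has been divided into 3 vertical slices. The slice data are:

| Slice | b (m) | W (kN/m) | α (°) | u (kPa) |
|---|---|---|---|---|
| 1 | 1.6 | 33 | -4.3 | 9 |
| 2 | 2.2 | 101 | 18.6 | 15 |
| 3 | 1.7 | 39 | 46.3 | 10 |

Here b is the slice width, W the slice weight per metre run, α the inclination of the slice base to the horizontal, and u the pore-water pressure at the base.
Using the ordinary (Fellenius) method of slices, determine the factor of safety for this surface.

FS = 1.98

Ordinary method of slices: FS = Σ[c'·Δl_i + (W_i cosα_i − u_i·Δl_i)·tanφ'] / Σ W_i sinα_i, with Δl_i = b_i / cosα_i.
Slice 1: Δl = 1.6/cos(-4.3°) = 1.605 m; N'_1 = 33·cos(-4.3°) − 9·1.605 = 18.5; c'Δl = 17.33; W sinα = -2.5
Slice 2: Δl = 2.2/cos18.6° = 2.321 m; N'_2 = 101·cos18.6° − 15·2.321 = 60.9; c'Δl = 25.07; W sinα = 32.2
Slice 3: Δl = 1.7/cos46.3° = 2.461 m; N'_3 = 39·cos46.3° − 10·2.461 = 2.3; c'Δl = 26.57; W sinα = 28.2
Σc'Δl = 69.0 kN/m; ΣN' = 81.7 kN/m; ΣW sinα = 57.9 kN/m
Resisting = 69.0 + 81.7·tan29.3° = 69.0 + 45.9 = 114.8 kN/m
FS = 114.8 / 57.9 = 1.982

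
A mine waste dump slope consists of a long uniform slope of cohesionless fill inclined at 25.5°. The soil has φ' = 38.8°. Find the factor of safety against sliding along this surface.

FS = 1.69

For a dry cohesionless infinite slope the factor of safety is FS = tanφ' / tanβ.
FS = tan38.8° / tan25.5° = 0.8040 / 0.4770 = 1.686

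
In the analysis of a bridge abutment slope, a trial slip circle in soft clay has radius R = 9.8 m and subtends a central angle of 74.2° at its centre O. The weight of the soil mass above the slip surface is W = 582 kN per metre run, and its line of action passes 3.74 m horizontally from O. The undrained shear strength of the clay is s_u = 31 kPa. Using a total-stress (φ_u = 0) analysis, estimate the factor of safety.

Taking moments about the centre O, the resisting moment is provided by the undrained shear strength acting along the arc:
Arc length L_a = R·θ = 9.8·(74.2°·π/180) = 9.8·1.2950 = 12.69 m
M_R = s_u·L_a·R = 31·12.69·9.8 = 3855.6 kN·m/m
M_D = W·d = 582·3.74 = 2176.7 kN·m/m
FS = M_R / M_D = 3855.6 / 2176.7 = 1.771

FS = 1.77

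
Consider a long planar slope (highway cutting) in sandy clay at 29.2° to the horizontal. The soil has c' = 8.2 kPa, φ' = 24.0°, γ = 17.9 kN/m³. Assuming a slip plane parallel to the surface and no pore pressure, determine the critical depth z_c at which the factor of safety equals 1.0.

Setting FS = 1.00 in FS = [c' + γz cos²β tanφ'] / [γz sinβ cosβ] and solving for z:
z = c' / [γ cosβ (FS·sinβ − cosβ·tanφ')]
  = 8.2 / [17.9·cos29.2°·(1.00·sin29.2° − cos29.2°·tan24.0°)]
  = 8.2 / [17.9·0.8729·(1.00·0.4879 − 0.8729·0.4452)]
  = 8.2 / 1.5502 = 5.290 m

z_c = 5.29 m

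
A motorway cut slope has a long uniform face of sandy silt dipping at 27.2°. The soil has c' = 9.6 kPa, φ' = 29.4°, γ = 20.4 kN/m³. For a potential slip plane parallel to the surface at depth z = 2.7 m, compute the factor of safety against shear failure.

FS = 1.53

For an infinite slope with a slip plane parallel to the surface (no pore pressure): FS = [c' + γz cos²β tanφ'] / [γz sinβ cosβ].
γz = 20.4·2.7 = 55.08 kN/m²
Numerator = 9.6 + 55.08·cos²27.2°·tan29.4° = 9.6 + 55.08·0.7911·0.5635 = 34.151 kPa
Denominator = 55.08·sin27.2°·cos27.2° = 55.08·0.4571·0.8894 = 22.393 kPa
FS = 34.151 / 22.393 = 1.525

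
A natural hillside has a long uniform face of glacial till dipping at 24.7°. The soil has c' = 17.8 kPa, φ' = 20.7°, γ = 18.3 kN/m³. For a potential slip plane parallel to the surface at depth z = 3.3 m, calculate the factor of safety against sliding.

For an infinite slope with a slip plane parallel to the surface (no pore pressure): FS = [c' + γz cos²β tanφ'] / [γz sinβ cosβ].
γz = 18.3·3.3 = 60.39 kN/m²
Numerator = 17.8 + 60.39·cos²24.7°·tan20.7° = 17.8 + 60.39·0.8254·0.3779 = 36.635 kPa
Denominator = 60.39·sin24.7°·cos24.7° = 60.39·0.4179·0.9085 = 22.926 kPa
FS = 36.635 / 22.926 = 1.598

FS = 1.60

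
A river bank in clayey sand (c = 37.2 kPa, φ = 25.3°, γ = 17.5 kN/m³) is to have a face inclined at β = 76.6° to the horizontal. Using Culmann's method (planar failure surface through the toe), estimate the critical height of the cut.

Culmann's analysis gives the critical failure plane at α_cr = (β + φ)/2 = (76.6 + 25.3)/2 = 50.9°, and the critical height
H_c = (4c/γ) · sinβ cosφ / [1 − cos(β − φ)]
    = (4·37.2/17.5) · sin76.6°·cos25.3° / [1 − cos(51.3°)]
    = 8.503 · 0.9728·0.9041 / [1 − 0.6252]
    = 8.503 · 0.8795 / 0.3748
    = 19.95 m

H_c = 19.95 m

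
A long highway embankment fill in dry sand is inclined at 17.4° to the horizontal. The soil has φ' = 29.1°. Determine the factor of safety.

FS = 1.78

For a dry cohesionless infinite slope the factor of safety is FS = tanφ' / tanβ.
FS = tan29.1° / tan17.4° = 0.5566 / 0.3134 = 1.776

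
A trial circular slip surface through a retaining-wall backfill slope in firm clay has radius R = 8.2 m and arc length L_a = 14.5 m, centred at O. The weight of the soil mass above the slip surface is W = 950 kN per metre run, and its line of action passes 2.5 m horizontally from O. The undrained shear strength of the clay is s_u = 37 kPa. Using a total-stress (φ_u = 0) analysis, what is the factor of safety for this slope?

FS = 1.85

Taking moments about the centre O, the resisting moment is provided by the undrained shear strength acting along the arc:
M_R = s_u·L_a·R = 37·14.50·8.2 = 4399.3 kN·m/m
M_D = W·d = 950·2.5 = 2375.0 kN·m/m
FS = M_R / M_D = 4399.3 / 2375.0 = 1.852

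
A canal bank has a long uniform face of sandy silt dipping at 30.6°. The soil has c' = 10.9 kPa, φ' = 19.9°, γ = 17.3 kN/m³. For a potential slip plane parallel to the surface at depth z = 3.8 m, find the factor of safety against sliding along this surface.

FS = 0.99

For an infinite slope with a slip plane parallel to the surface (no pore pressure): FS = [c' + γz cos²β tanφ'] / [γz sinβ cosβ].
γz = 17.3·3.8 = 65.74 kN/m²
Numerator = 10.9 + 65.74·cos²30.6°·tan19.9° = 10.9 + 65.74·0.7409·0.3620 = 28.531 kPa
Denominator = 65.74·sin30.6°·cos30.6° = 65.74·0.5090·0.8607 = 28.804 kPa
FS = 28.531 / 28.804 = 0.991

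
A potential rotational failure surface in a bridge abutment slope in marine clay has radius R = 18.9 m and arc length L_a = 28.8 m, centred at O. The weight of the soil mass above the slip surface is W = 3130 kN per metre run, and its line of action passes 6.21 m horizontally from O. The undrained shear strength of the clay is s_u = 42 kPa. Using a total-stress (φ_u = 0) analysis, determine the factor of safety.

FS = 1.18

Taking moments about the centre O, the resisting moment is provided by the undrained shear strength acting along the arc:
M_R = s_u·L_a·R = 42·28.80·18.9 = 22861.4 kN·m/m
M_D = W·d = 3130·6.21 = 19437.3 kN·m/m
FS = M_R / M_D = 22861.4 / 19437.3 = 1.176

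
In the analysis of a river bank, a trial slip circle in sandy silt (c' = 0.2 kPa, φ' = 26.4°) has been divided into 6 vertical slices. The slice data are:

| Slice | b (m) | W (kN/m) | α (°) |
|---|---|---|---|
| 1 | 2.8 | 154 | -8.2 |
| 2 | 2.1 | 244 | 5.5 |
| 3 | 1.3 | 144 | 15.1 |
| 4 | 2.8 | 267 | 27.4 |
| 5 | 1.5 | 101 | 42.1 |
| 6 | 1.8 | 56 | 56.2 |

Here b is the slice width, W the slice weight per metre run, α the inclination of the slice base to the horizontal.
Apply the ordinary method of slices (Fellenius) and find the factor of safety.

FS = 1.59

Ordinary method of slices: FS = Σ[c'·Δl_i + (W_i cosα_i)·tanφ'] / Σ W_i sinα_i, with Δl_i = b_i / cosα_i.
Slice 1: Δl = 2.8/cos(-8.2°) = 2.829 m; N'_1 = 154·cos(-8.2°) = 152.4; c'Δl = 0.57; W sinα = -22.0
Slice 2: Δl = 2.1/cos5.5° = 2.110 m; N'_2 = 244·cos5.5° = 242.9; c'Δl = 0.42; W sinα = 23.4
Slice 3: Δl = 1.3/cos15.1° = 1.346 m; N'_3 = 144·cos15.1° = 139.0; c'Δl = 0.27; W sinα = 37.5
Slice 4: Δl = 2.8/cos27.4° = 3.154 m; N'_4 = 267·cos27.4° = 237.0; c'Δl = 0.63; W sinα = 122.9
Slice 5: Δl = 1.5/cos42.1° = 2.022 m; N'_5 = 101·cos42.1° = 74.9; c'Δl = 0.40; W sinα = 67.7
Slice 6: Δl = 1.8/cos56.2° = 3.236 m; N'_6 = 56·cos56.2° = 31.2; c'Δl = 0.65; W sinα = 46.5
Σc'Δl = 2.9 kN/m; ΣN' = 877.5 kN/m; ΣW sinα = 276.1 kN/m
Resisting = 2.9 + 877.5·tan26.4° = 2.9 + 435.6 = 438.5 kN/m
FS = 438.5 / 276.1 = 1.589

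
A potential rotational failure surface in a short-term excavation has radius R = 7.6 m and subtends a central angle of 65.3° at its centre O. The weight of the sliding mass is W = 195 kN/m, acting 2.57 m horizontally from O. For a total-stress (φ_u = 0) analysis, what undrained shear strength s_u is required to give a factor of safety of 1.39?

FS = s_u·L_a·R / (W·d), so s_u = FS·W·d / (L_a·R).
Arc length L_a = R·θ = 7.6·(65.3°·π/180) = 7.6·1.1397 = 8.66 m
s_u = 1.39·195·2.57 / (8.66·7.6) = 696.6 / 65.83 = 10.58 kPa

s_u = 10.6 kPa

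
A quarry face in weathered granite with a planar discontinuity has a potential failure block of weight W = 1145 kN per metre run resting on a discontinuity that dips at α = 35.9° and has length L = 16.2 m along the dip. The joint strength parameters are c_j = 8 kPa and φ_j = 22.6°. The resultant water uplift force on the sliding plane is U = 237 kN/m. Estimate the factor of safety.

Resolving the block weight along and normal to the plane and applying the Mohr–Coulomb strength on the joint:
N' = W cosα − U = 1145·cos35.9° − 237 = 690.5 kN/m
Driving force T = W sinα = 1145·sin35.9° = 671.4 kN/m
Resisting force R = c_j·L + N'·tanφ_j = 8·16.2 + 690.5·tan22.6° = 129.6 + 287.4 = 417.0 kN/m
FS = R / T = 417.0 / 671.4 = 0.621

FS = 0.62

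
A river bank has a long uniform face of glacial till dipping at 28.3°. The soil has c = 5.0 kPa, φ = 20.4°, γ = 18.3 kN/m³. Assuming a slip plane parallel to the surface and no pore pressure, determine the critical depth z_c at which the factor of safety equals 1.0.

z_c = 2.12 m

Setting FS = 1.00 in FS = [c + γz cos²β tanφ] / [γz sinβ cosβ] and solving for z:
z = c / [γ cosβ (FS·sinβ − cosβ·tanφ)]
  = 5.0 / [18.3·cos28.3°·(1.00·sin28.3° − cos28.3°·tan20.4°)]
  = 5.0 / [18.3·0.8805·(1.00·0.4741 − 0.8805·0.3719)]
  = 5.0 / 2.3628 = 2.116 m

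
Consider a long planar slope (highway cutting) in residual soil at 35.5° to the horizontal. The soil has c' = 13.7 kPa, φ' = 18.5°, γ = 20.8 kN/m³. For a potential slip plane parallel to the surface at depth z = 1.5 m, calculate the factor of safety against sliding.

FS = 1.40

For an infinite slope with a slip plane parallel to the surface (no pore pressure): FS = [c' + γz cos²β tanφ'] / [γz sinβ cosβ].
γz = 20.8·1.5 = 31.20 kN/m²
Numerator = 13.7 + 31.20·cos²35.5°·tan18.5° = 13.7 + 31.20·0.6628·0.3346 = 20.619 kPa
Denominator = 31.20·sin35.5°·cos35.5° = 31.20·0.5807·0.8141 = 14.750 kPa
FS = 20.619 / 14.750 = 1.398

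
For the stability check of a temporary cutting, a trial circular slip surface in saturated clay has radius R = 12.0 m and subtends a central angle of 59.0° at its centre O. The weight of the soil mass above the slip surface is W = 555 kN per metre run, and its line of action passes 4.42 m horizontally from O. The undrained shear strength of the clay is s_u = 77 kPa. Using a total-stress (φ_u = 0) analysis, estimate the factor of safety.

Taking moments about the centre O, the resisting moment is provided by the undrained shear strength acting along the arc:
Arc length L_a = R·θ = 12.0·(59.0°·π/180) = 12.0·1.0297 = 12.36 m
M_R = s_u·L_a·R = 77·12.36·12.0 = 11417.8 kN·m/m
M_D = W·d = 555·4.42 = 2453.1 kN·m/m
FS = M_R / M_D = 11417.8 / 2453.1 = 4.654

FS = 4.65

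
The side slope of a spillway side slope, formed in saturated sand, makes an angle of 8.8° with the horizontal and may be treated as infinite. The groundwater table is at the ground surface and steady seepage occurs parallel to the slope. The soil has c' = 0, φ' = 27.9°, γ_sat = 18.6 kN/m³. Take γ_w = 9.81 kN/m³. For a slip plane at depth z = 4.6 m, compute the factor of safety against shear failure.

FS = 1.62

With seepage parallel to the slope and the water table at the surface, the effective normal stress on the slip plane uses the buoyant unit weight γ' = γ_sat − γ_w while the driving shear stress uses γ_sat:
FS = [c' + γ' z cos²β tanφ'] / [γ_sat z sinβ cosβ]
(For c' = 0 this reduces to FS = (γ'/γ_sat)·tanφ'/tanβ.)
γ' = 18.6 − 9.81 = 8.79 kN/m³
Numerator = 0.0 + 8.79·4.6·cos²8.8°·tan27.9° = 0.0 + 8.79·4.6·0.9766·0.5295 = 20.908 kPa
Denominator = 18.6·4.6·sin8.8°·cos8.8° = 18.6·4.6·0.1530·0.9882 = 12.935 kPa
FS = 20.908 / 12.935 = 1.616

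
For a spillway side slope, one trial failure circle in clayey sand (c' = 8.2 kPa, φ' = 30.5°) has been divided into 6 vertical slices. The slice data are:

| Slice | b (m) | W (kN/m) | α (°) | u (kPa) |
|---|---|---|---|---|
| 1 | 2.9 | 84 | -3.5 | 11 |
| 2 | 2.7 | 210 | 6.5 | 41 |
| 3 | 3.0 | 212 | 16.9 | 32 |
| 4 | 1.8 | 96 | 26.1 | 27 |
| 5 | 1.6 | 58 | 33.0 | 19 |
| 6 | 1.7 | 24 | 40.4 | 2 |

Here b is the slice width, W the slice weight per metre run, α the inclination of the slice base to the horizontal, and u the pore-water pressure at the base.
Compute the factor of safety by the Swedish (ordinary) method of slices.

Ordinary method of slices: FS = Σ[c'·Δl_i + (W_i cosα_i − u_i·Δl_i)·tanφ'] / Σ W_i sinα_i, with Δl_i = b_i / cosα_i.
Slice 1: Δl = 2.9/cos(-3.5°) = 2.905 m; N'_1 = 84·cos(-3.5°) − 11·2.905 = 51.9; c'Δl = 23.82; W sinα = -5.1
Slice 2: Δl = 2.7/cos6.5° = 2.717 m; N'_2 = 210·cos6.5° − 41·2.717 = 97.2; c'Δl = 22.28; W sinα = 23.8
Slice 3: Δl = 3.0/cos16.9° = 3.135 m; N'_3 = 212·cos16.9° − 32·3.135 = 102.5; c'Δl = 25.71; W sinα = 61.6
Slice 4: Δl = 1.8/cos26.1° = 2.004 m; N'_4 = 96·cos26.1° − 27·2.004 = 32.1; c'Δl = 16.44; W sinα = 42.2
Slice 5: Δl = 1.6/cos33.0° = 1.908 m; N'_5 = 58·cos33.0° − 19·1.908 = 12.4; c'Δl = 15.64; W sinα = 31.6
Slice 6: Δl = 1.7/cos40.4° = 2.232 m; N'_6 = 24·cos40.4° − 2·2.232 = 13.8; c'Δl = 18.31; W sinα = 15.6
Σc'Δl = 122.2 kN/m; ΣN' = 309.9 kN/m; ΣW sinα = 169.7 kN/m
Resisting = 122.2 + 309.9·tan30.5° = 122.2 + 182.6 = 304.8 kN/m
FS = 304.8 / 169.7 = 1.796

FS = 1.80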